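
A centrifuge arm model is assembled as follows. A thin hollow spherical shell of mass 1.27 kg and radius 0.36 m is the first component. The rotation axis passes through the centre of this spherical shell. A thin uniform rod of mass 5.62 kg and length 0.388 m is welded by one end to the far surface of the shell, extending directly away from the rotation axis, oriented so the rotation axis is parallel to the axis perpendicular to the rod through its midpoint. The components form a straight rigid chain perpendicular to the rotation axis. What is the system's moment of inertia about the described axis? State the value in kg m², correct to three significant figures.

Spherical shell: I_cm = (2/3)MR² = (2/3)(1.27)(0.36)² = 0.10973 kg m²; axis through the centre, so I = 0.10973 kg m².
Thin rod: I_cm = (1/12)ML² = (1/12)(5.62)(0.388)² = 0.070505 kg m²; centre at d = 0.36 + 0.194 = 0.554 m, so the parallel axis theorem gives I = 0.070505 + (5.62)(0.554)² = 1.7954 kg m².
Total I = 0.10973 + 1.7954 = 1.9051 kg m².

1.91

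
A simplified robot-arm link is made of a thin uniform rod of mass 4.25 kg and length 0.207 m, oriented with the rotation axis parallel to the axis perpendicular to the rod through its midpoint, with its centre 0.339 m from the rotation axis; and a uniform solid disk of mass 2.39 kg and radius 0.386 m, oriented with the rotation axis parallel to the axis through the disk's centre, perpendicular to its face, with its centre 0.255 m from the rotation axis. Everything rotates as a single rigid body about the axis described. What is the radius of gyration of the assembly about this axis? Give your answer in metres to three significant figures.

0.355

Thin rod: I_cm = (1/12)ML² = (1/12)(4.25)(0.207)² = 0.015176 kg m²; centre at d = 0.339 m, so I = I_cm + Md² gives I = 0.015176 + (4.25)(0.339)² = 0.50359 kg m².
Solid disk: I_cm = (1/2)MR² = (1/2)(2.39)(0.386)² = 0.17805 kg m²; centre at d = 0.255 m, so I = I_cm + Md² gives I = 0.17805 + (2.39)(0.255)² = 0.33346 kg m².
Total I = 0.83705 kg m²; total mass M = 6.64 kg.
k = √(I/M) = √(0.83705/6.64) = 0.35505 m.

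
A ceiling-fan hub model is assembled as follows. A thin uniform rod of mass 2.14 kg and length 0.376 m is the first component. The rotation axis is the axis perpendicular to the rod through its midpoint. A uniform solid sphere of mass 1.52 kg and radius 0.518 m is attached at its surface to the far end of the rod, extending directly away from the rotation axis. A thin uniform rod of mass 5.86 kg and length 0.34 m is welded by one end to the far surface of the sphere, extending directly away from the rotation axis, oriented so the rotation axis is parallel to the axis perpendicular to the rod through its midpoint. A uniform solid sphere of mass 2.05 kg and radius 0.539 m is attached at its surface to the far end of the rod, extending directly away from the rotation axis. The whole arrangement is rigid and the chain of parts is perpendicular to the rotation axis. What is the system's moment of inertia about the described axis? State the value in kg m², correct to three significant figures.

21.7

Thin rod: I_cm = (1/12)ML² = (1/12)(2.14)(0.376)² = 0.025212 kg m²; axis through the centre, so I = 0.025212 kg m².
Solid sphere: I_cm = (2/5)MR² = (2/5)(1.52)(0.518)² = 0.16314 kg m²; centre at d = 0.188 + 0.518 = 0.706 m, so I = I_cm + Md² gives I = 0.16314 + (1.52)(0.706)² = 0.92076 kg m².
Thin rod: I_cm = (1/12)ML² = (1/12)(5.86)(0.34)² = 0.056451 kg m²; centre at d = 0.188 + 0.518 + 0.518 + 0.17 = 1.394 m, so I = I_cm + Md² gives I = 0.056451 + (5.86)(1.394)² = 11.444 kg m².
Solid sphere: I_cm = (2/5)MR² = (2/5)(2.05)(0.539)² = 0.23823 kg m²; centre at d = 0.188 + 0.518 + 0.518 + 0.17 + 0.17 + 0.539 = 2.103 m, so I = I_cm + Md² gives I = 0.23823 + (2.05)(2.103)² = 9.3046 kg m².
Total I = 0.025212 + 0.92076 + 11.444 + 9.3046 = 21.694 kg m².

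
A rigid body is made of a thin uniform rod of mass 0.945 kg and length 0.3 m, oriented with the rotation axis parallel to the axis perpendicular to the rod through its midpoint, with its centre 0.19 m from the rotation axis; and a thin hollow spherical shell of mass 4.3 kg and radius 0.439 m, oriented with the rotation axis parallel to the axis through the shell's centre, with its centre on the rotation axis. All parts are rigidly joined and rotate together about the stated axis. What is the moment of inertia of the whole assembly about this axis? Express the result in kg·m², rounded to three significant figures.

Thin rod: I_cm = (1/12)ML² = (1/12)(0.945)(0.3)² = 0.0070875 kg·m²; centre at d = 0.19 m, so I = I_cm + Md² gives I = 0.0070875 + (0.945)(0.19)² = 0.041202 kg·m².
Spherical shell: I_cm = (2/3)MR² = (2/3)(4.3)(0.439)² = 0.55247 kg·m²; axis through the centre, so I = 0.55247 kg·m².
Total I = 0.041202 + 0.55247 = 0.59367 kg·m².

0.594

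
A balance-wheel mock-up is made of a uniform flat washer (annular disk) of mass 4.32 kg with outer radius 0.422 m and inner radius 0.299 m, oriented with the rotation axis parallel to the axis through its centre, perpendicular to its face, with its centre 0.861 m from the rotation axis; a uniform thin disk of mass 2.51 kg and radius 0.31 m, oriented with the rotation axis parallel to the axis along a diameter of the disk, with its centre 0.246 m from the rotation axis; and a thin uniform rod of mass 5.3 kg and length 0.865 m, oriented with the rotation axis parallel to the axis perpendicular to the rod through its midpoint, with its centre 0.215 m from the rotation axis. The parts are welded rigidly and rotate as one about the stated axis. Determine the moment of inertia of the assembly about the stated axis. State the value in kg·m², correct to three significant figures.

4.57

Annular disk: I_cm = (1/2)M(R²+r²) = (1/2)(4.32)[(0.422)² + (0.299)²] = 0.57777 kg·m²; centre at d = 0.861 m, so the parallel axis theorem gives I = 0.57777 + (4.32)(0.861)² = 3.7803 kg·m².
Thin disk: I_cm = (1/4)MR² = (1/4)(2.51)(0.31)² = 0.060303 kg·m²; centre at d = 0.246 m, so the parallel axis theorem gives I = 0.060303 + (2.51)(0.246)² = 0.2122 kg·m².
Thin rod: I_cm = (1/12)ML² = (1/12)(5.3)(0.865)² = 0.33047 kg·m²; centre at d = 0.215 m, so the parallel axis theorem gives I = 0.33047 + (5.3)(0.215)² = 0.57546 kg·m².
Total I = 3.7803 + 0.2122 + 0.57546 = 4.5679 kg·m².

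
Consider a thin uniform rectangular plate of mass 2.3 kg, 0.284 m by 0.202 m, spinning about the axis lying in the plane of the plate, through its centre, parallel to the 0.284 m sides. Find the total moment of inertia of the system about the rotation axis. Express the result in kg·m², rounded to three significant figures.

0.00782

I_cm = (1/12)Mb² = (1/12)(2.3)(0.202)² = 0.0078208 kg·m²; axis through the centre, so I = 0.0078208 kg·m².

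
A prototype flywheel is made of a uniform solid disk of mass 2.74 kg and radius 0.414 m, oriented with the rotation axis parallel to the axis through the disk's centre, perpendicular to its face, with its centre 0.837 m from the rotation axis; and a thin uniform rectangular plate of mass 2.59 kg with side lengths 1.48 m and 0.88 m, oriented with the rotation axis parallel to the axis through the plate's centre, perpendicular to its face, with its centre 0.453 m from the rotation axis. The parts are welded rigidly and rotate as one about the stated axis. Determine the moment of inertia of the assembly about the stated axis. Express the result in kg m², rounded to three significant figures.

3.33

Solid disk: I_cm = (1/2)MR² = (1/2)(2.74)(0.414)² = 0.23481 kg m²; centre at d = 0.837 m, so the parallel axis theorem gives I = 0.23481 + (2.74)(0.837)² = 2.1544 kg m².
Rectangular plate: I_cm = (1/12)M(a²+b²) = (1/12)(2.59)[(1.48)² + (0.88)²] = 0.6399 kg m²; centre at d = 0.453 m, so the parallel axis theorem gives I = 0.6399 + (2.59)(0.453)² = 1.1714 kg m².
Total I = 2.1544 + 1.1714 = 3.3258 kg m².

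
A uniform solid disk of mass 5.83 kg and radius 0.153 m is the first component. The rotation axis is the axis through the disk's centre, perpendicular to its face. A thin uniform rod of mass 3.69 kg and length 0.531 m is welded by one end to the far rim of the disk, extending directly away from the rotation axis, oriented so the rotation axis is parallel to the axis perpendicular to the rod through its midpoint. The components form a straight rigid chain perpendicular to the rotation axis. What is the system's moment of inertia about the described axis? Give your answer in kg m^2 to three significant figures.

Solid disk: I_cm = (1/2)MR² = (1/2)(5.83)(0.153)² = 0.068237 kg m^2; axis through the centre, so I = 0.068237 kg m^2.
Thin rod: I_cm = (1/12)ML² = (1/12)(3.69)(0.531)² = 0.086703 kg m^2; centre at d = 0.153 + 0.2655 = 0.4185 m, so I = I_cm + Md² gives I = 0.086703 + (3.69)(0.4185)² = 0.73298 kg m^2.
Total I = 0.068237 + 0.73298 = 0.80122 kg m^2.

0.801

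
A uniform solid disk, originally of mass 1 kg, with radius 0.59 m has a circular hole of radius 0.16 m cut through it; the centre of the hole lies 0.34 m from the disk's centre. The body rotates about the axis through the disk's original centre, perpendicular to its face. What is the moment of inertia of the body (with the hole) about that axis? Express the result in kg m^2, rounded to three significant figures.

Unpierced body about its centre: I₀ = (1/2)MR² = (1/2)(1)(0.59)² = 0.17405 kg m^2.
The removed disk has mass m = M·(r/R)² = (1)(0.16/0.59)² = 0.073542 kg (same uniform areal density).
Its moment of inertia about the rotation axis (parallel-axis theorem): I_hole = (1/2)mr² + md² = (1/2)(0.073542)(0.16)² + (0.073542)(0.34)² = 0.0094428 kg m^2.
Treating the hole as negative mass, I = I₀ − I_hole = 0.17405 − 0.0094428 = 0.16461 kg m^2.

0.165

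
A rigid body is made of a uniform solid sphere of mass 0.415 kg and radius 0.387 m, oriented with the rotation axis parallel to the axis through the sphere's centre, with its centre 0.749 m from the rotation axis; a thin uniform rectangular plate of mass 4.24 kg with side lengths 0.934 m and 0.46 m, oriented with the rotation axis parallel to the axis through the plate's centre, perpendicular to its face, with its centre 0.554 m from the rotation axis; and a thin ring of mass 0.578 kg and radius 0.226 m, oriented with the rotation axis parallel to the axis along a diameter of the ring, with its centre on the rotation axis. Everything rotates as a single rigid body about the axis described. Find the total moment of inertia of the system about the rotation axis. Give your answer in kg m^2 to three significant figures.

Solid sphere: I_cm = (2/5)MR² = (2/5)(0.415)(0.387)² = 0.024862 kg m^2; centre at d = 0.749 m, so the parallel axis theorem gives I = 0.024862 + (0.415)(0.749)² = 0.25768 kg m^2.
Rectangular plate: I_cm = (1/12)M(a²+b²) = (1/12)(4.24)[(0.934)² + (0.46)²] = 0.383 kg m^2; centre at d = 0.554 m, so the parallel axis theorem gives I = 0.383 + (4.24)(0.554)² = 1.6843 kg m^2.
Thin ring: I_cm = (1/2)MR² = (1/2)(0.578)(0.226)² = 0.014761 kg m^2; axis through the centre, so I = 0.014761 kg m^2.
Total I = 0.25768 + 1.6843 + 0.014761 = 1.9568 kg m^2.

1.96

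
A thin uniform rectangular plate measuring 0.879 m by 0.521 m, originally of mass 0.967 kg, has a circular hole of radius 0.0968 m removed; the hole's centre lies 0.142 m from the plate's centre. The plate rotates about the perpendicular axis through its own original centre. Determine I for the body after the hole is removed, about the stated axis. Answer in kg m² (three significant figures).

0.0826

Unpierced body about its centre: I₀ = (1/12)M(a²+b²) = (1/12)(0.967)[(0.879)² + (0.521)²] = 0.084136 kg m².
The removed disk has mass m = M·πr²/(ab) = (0.967)·π(0.0968)²/(0.879·0.521) = 0.062158 kg (same uniform areal density).
Its moment of inertia about the rotation axis (parallel-axis theorem): I_hole = (1/2)mr² + md² = (1/2)(0.062158)(0.0968)² + (0.062158)(0.142)² = 0.0015446 kg m².
Treating the hole as negative mass, I = I₀ − I_hole = 0.084136 − 0.0015446 = 0.082591 kg m².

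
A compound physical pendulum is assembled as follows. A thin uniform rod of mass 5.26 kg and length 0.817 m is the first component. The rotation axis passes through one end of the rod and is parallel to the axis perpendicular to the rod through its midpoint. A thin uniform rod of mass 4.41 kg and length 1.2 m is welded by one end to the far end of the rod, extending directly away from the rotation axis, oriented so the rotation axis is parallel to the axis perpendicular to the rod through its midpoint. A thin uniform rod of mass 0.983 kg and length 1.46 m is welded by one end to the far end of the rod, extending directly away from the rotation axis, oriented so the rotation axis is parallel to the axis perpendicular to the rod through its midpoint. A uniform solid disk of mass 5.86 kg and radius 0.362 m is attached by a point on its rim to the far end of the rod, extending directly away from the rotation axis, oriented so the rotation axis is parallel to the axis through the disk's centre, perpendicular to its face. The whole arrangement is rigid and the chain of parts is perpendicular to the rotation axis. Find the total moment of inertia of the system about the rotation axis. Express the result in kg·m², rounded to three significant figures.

105

Thin rod: I_cm = (1/12)ML² = (1/12)(5.26)(0.817)² = 0.29258 kg·m²; centre at d = 0.4085 m, so the parallel axis theorem gives I = 0.29258 + (5.26)(0.4085)² = 1.1703 kg·m².
Thin rod: I_cm = (1/12)ML² = (1/12)(4.41)(1.2)² = 0.5292 kg·m²; centre at d = 0.4085 + 0.4085 + 0.6 = 1.417 m, so the parallel axis theorem gives I = 0.5292 + (4.41)(1.417)² = 9.384 kg·m².
Thin rod: I_cm = (1/12)ML² = (1/12)(0.983)(1.46)² = 0.17461 kg·m²; centre at d = 0.4085 + 0.4085 + 0.6 + 0.6 + 0.73 = 2.747 m, so the parallel axis theorem gives I = 0.17461 + (0.983)(2.747)² = 7.5923 kg·m².
Solid disk: I_cm = (1/2)MR² = (1/2)(5.86)(0.362)² = 0.38396 kg·m²; centre at d = 0.4085 + 0.4085 + 0.6 + 0.6 + 0.73 + 0.73 + 0.362 = 3.839 m, so the parallel axis theorem gives I = 0.38396 + (5.86)(3.839)² = 86.748 kg·m².
Total I = 1.1703 + 9.384 + 7.5923 + 86.748 = 104.89 kg·m².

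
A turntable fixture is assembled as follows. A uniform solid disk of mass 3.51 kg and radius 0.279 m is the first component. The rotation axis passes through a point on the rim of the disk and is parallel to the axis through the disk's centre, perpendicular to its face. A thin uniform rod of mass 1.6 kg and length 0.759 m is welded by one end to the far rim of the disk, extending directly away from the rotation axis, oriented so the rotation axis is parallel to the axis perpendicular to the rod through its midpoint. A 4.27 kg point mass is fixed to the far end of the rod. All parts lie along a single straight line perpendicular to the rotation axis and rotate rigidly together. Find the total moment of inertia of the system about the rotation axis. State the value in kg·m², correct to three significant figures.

Solid disk: I_cm = (1/2)MR² = (1/2)(3.51)(0.279)² = 0.13661 kg·m²; centre at d = 0.279 m, so I = I_cm + Md² gives I = 0.13661 + (3.51)(0.279)² = 0.40983 kg·m².
Thin rod: I_cm = (1/12)ML² = (1/12)(1.6)(0.759)² = 0.076811 kg·m²; centre at d = 0.279 + 0.279 + 0.3795 = 0.9375 m, so I = I_cm + Md² gives I = 0.076811 + (1.6)(0.9375)² = 1.4831 kg·m².
Point mass: I_cm = 0; centre at d = 0.279 + 0.279 + 0.3795 + 0.3795 = 1.317 m, so I = I_cm + Md² gives I = 0 + (4.27)(1.317)² = 7.4063 kg·m².
Total I = 0.40983 + 1.4831 + 7.4063 = 9.2992 kg·m².

9.30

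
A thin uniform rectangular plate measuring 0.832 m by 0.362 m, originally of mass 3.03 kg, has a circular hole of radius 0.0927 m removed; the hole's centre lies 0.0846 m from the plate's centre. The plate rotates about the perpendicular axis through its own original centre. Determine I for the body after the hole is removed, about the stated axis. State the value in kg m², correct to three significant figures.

Unpierced body about its centre: I₀ = (1/12)M(a²+b²) = (1/12)(3.03)[(0.832)² + (0.362)²] = 0.20788 kg m².
The removed disk has mass m = M·πr²/(ab) = (3.03)·π(0.0927)²/(0.832·0.362) = 0.27159 kg (same uniform areal density).
Its moment of inertia about the rotation axis (parallel-axis theorem): I_hole = (1/2)mr² + md² = (1/2)(0.27159)(0.0927)² + (0.27159)(0.0846)² = 0.0031108 kg m².
Treating the hole as negative mass, I = I₀ − I_hole = 0.20788 − 0.0031108 = 0.20476 kg m².

0.205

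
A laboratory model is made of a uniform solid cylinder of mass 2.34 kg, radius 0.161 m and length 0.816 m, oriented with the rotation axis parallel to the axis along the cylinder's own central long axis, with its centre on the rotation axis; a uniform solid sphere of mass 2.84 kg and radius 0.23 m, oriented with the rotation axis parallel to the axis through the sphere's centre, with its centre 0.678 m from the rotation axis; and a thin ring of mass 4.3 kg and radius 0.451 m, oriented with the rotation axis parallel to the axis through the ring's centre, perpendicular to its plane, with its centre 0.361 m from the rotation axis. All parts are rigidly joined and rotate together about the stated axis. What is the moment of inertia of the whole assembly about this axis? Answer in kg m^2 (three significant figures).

Solid cylinder: I_cm = (1/2)MR² = (1/2)(2.34)(0.161)² = 0.030328 kg m^2; axis through the centre, so I = 0.030328 kg m^2.
Solid sphere: I_cm = (2/5)MR² = (2/5)(2.84)(0.23)² = 0.060094 kg m^2; centre at d = 0.678 m, so the parallel axis theorem gives I = 0.060094 + (2.84)(0.678)² = 1.3656 kg m^2.
Thin ring: I_cm = MR² = (4.3)(0.451)² = 0.87462 kg m^2; centre at d = 0.361 m, so the parallel axis theorem gives I = 0.87462 + (4.3)(0.361)² = 1.435 kg m^2.
Total I = 0.030328 + 1.3656 + 1.435 = 2.8309 kg m^2.

2.83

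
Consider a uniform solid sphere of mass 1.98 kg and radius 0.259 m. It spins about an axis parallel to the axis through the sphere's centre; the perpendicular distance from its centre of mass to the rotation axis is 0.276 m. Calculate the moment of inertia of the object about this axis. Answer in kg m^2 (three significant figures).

0.204

I_cm = (2/5)MR² = (2/5)(1.98)(0.259)² = 0.053128 kg m^2; centre at d = 0.276 m, so the parallel axis theorem gives I = 0.053128 + (1.98)(0.276)² = 0.20396 kg m^2.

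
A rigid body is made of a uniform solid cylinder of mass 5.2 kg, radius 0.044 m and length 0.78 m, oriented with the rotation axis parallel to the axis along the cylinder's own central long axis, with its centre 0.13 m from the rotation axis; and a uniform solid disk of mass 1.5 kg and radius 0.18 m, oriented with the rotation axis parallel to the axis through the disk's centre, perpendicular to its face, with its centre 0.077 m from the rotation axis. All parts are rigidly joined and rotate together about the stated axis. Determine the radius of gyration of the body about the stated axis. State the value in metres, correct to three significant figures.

Solid cylinder: I_cm = (1/2)MR² = (1/2)(5.2)(0.044)² = 0.0050336 kg m^2; centre at d = 0.13 m, so I = I_cm + Md² gives I = 0.0050336 + (5.2)(0.13)² = 0.092914 kg m^2.
Solid disk: I_cm = (1/2)MR² = (1/2)(1.5)(0.18)² = 0.0243 kg m^2; centre at d = 0.077 m, so I = I_cm + Md² gives I = 0.0243 + (1.5)(0.077)² = 0.033194 kg m^2.
Total I = 0.12611 kg m^2; total mass M = 6.7 kg.
k = √(I/M) = √(0.12611/6.7) = 0.13719 m.

0.137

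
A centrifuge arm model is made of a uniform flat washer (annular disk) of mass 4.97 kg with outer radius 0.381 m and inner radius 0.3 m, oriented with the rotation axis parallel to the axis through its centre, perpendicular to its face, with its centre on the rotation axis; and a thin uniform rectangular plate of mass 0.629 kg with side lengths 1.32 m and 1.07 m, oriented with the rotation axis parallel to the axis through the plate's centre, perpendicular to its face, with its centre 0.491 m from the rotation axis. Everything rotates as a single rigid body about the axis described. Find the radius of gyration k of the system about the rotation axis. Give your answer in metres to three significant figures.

0.398

Annular disk: I_cm = (1/2)M(R²+r²) = (1/2)(4.97)[(0.381)² + (0.3)²] = 0.58438 kg m²; axis through the centre, so I = 0.58438 kg m².
Rectangular plate: I_cm = (1/12)M(a²+b²) = (1/12)(0.629)[(1.32)² + (1.07)²] = 0.15134 kg m²; centre at d = 0.491 m, so I = I_cm + Md² gives I = 0.15134 + (0.629)(0.491)² = 0.30298 kg m².
Total I = 0.88736 kg m²; total mass M = 5.599 kg.
k = √(I/M) = √(0.88736/5.599) = 0.3981 m.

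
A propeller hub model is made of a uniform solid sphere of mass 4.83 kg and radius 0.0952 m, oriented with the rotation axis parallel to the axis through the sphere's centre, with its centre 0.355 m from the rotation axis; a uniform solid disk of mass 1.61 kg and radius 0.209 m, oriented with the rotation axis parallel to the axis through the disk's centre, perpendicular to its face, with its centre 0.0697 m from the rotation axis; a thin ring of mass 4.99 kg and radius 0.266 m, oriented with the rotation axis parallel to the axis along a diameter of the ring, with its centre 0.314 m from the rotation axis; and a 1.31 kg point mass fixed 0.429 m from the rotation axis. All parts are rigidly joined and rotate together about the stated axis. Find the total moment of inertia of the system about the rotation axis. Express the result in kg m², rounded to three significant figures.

Solid sphere: I_cm = (2/5)MR² = (2/5)(4.83)(0.0952)² = 0.01751 kg m²; centre at d = 0.355 m, so the parallel axis theorem gives I = 0.01751 + (4.83)(0.355)² = 0.62621 kg m².
Solid disk: I_cm = (1/2)MR² = (1/2)(1.61)(0.209)² = 0.035163 kg m²; centre at d = 0.0697 m, so the parallel axis theorem gives I = 0.035163 + (1.61)(0.0697)² = 0.042985 kg m².
Thin ring: I_cm = (1/2)MR² = (1/2)(4.99)(0.266)² = 0.17654 kg m²; centre at d = 0.314 m, so the parallel axis theorem gives I = 0.17654 + (4.99)(0.314)² = 0.66853 kg m².
Point mass: I_cm = 0; centre at d = 0.429 m, so the parallel axis theorem gives I = 0 + (1.31)(0.429)² = 0.24109 kg m².
Total I = 0.62621 + 0.042985 + 0.66853 + 0.24109 = 1.5788 kg m².

1.58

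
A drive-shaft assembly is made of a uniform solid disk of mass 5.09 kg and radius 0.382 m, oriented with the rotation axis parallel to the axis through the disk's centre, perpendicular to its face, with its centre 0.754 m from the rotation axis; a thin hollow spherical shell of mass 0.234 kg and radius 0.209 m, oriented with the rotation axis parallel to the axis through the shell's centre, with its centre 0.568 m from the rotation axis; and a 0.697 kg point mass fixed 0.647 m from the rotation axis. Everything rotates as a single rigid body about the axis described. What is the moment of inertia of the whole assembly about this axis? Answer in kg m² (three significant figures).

3.64

Solid disk: I_cm = (1/2)MR² = (1/2)(5.09)(0.382)² = 0.37138 kg m²; centre at d = 0.754 m, so the parallel axis theorem gives I = 0.37138 + (5.09)(0.754)² = 3.2651 kg m².
Spherical shell: I_cm = (2/3)MR² = (2/3)(0.234)(0.209)² = 0.0068142 kg m²; centre at d = 0.568 m, so the parallel axis theorem gives I = 0.0068142 + (0.234)(0.568)² = 0.082308 kg m².
Point mass: I_cm = 0; centre at d = 0.647 m, so the parallel axis theorem gives I = 0 + (0.697)(0.647)² = 0.29177 kg m².
Total I = 3.2651 + 0.082308 + 0.29177 = 3.6392 kg m².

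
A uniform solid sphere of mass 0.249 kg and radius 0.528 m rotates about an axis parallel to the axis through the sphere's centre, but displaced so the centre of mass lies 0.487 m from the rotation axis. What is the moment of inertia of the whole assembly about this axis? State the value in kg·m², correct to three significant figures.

0.0868

I_cm = (2/5)MR² = (2/5)(0.249)(0.528)² = 0.027767 kg·m²; centre at d = 0.487 m, so I = I_cm + Md² gives I = 0.027767 + (0.249)(0.487)² = 0.086822 kg·m².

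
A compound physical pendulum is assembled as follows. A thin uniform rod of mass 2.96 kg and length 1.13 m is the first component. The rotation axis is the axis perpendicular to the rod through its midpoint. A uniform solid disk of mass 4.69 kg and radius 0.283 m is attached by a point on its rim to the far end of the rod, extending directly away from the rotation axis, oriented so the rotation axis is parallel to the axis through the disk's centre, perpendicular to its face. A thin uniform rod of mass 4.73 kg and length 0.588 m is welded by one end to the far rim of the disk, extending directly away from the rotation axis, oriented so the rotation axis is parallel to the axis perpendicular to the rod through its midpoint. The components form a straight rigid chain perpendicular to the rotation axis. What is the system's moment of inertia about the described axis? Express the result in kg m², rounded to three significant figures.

13.6

Thin rod: I_cm = (1/12)ML² = (1/12)(2.96)(1.13)² = 0.31497 kg m²; axis through the centre, so I = 0.31497 kg m².
Solid disk: I_cm = (1/2)MR² = (1/2)(4.69)(0.283)² = 0.18781 kg m²; centre at d = 0.565 + 0.283 = 0.848 m, so the parallel axis theorem gives I = 0.18781 + (4.69)(0.848)² = 3.5604 kg m².
Thin rod: I_cm = (1/12)ML² = (1/12)(4.73)(0.588)² = 0.13628 kg m²; centre at d = 0.565 + 0.283 + 0.283 + 0.294 = 1.425 m, so the parallel axis theorem gives I = 0.13628 + (4.73)(1.425)² = 9.7411 kg m².
Total I = 0.31497 + 3.5604 + 9.7411 = 13.617 kg m².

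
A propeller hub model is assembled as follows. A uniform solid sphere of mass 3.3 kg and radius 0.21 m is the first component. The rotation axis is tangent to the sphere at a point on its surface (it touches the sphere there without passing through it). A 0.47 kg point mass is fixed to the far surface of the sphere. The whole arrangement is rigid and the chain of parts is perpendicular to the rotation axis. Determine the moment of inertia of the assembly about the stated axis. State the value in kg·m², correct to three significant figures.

0.287

Solid sphere: I_cm = (2/5)MR² = (2/5)(3.3)(0.21)² = 0.058212 kg·m²; centre at d = 0.21 m, so I = I_cm + Md² gives I = 0.058212 + (3.3)(0.21)² = 0.20374 kg·m².
Point mass: I_cm = 0; centre at d = 0.21 + 0.21 = 0.42 m, so I = I_cm + Md² gives I = 0 + (0.47)(0.42)² = 0.082908 kg·m².
Total I = 0.20374 + 0.082908 = 0.28665 kg·m².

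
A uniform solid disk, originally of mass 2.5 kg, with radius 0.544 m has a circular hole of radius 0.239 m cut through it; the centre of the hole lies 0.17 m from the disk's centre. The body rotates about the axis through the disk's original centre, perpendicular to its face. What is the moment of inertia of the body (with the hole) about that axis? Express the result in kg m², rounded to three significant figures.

Unpierced body about its centre: I₀ = (1/2)MR² = (1/2)(2.5)(0.544)² = 0.36992 kg m².
The removed disk has mass m = M·(r/R)² = (2.5)(0.239/0.544)² = 0.48255 kg (same uniform areal density).
Its moment of inertia about the rotation axis (parallel-axis theorem): I_hole = (1/2)mr² + md² = (1/2)(0.48255)(0.239)² + (0.48255)(0.17)² = 0.027727 kg m².
Treating the hole as negative mass, I = I₀ − I_hole = 0.36992 − 0.027727 = 0.34219 kg m².

0.342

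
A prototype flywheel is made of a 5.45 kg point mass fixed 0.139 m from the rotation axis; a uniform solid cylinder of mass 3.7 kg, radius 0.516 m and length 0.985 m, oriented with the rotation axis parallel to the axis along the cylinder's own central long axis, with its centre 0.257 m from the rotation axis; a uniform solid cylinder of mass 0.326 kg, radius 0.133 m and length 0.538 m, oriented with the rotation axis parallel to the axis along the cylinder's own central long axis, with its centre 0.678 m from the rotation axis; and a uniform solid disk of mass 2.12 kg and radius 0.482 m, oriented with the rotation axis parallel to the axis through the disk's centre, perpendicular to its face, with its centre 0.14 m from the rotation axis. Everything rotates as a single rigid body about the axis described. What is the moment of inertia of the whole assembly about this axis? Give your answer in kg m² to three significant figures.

1.28

Point mass: I_cm = 0; centre at d = 0.139 m, so the parallel axis theorem gives I = 0 + (5.45)(0.139)² = 0.1053 kg m².
Solid cylinder: I_cm = (1/2)MR² = (1/2)(3.7)(0.516)² = 0.49257 kg m²; centre at d = 0.257 m, so the parallel axis theorem gives I = 0.49257 + (3.7)(0.257)² = 0.73695 kg m².
Solid cylinder: I_cm = (1/2)MR² = (1/2)(0.326)(0.133)² = 0.0028833 kg m²; centre at d = 0.678 m, so the parallel axis theorem gives I = 0.0028833 + (0.326)(0.678)² = 0.15274 kg m².
Solid disk: I_cm = (1/2)MR² = (1/2)(2.12)(0.482)² = 0.24626 kg m²; centre at d = 0.14 m, so the parallel axis theorem gives I = 0.24626 + (2.12)(0.14)² = 0.28782 kg m².
Total I = 0.1053 + 0.73695 + 0.15274 + 0.28782 = 1.2828 kg m².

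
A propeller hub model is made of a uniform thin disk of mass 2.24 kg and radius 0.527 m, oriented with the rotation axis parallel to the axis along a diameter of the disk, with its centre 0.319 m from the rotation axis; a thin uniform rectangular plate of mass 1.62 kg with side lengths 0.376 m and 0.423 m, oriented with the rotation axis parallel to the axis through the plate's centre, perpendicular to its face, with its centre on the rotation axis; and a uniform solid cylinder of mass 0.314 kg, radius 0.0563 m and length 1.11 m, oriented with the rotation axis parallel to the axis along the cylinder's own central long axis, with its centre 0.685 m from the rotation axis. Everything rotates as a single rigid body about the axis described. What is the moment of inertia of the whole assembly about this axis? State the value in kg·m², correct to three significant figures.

0.575

Thin disk: I_cm = (1/4)MR² = (1/4)(2.24)(0.527)² = 0.15553 kg·m²; centre at d = 0.319 m, so the parallel axis theorem gives I = 0.15553 + (2.24)(0.319)² = 0.38347 kg·m².
Rectangular plate: I_cm = (1/12)M(a²+b²) = (1/12)(1.62)[(0.376)² + (0.423)²] = 0.043241 kg·m²; axis through the centre, so I = 0.043241 kg·m².
Solid cylinder: I_cm = (1/2)MR² = (1/2)(0.314)(0.0563)² = 0.00049764 kg·m²; centre at d = 0.685 m, so the parallel axis theorem gives I = 0.00049764 + (0.314)(0.685)² = 0.14783 kg·m².
Total I = 0.38347 + 0.043241 + 0.14783 = 0.57455 kg·m².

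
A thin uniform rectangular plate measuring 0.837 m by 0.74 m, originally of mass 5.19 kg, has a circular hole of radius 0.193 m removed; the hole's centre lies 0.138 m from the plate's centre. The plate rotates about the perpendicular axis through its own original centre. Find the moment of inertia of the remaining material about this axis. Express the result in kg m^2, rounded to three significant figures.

Unpierced body about its centre: I₀ = (1/12)M(a²+b²) = (1/12)(5.19)[(0.837)² + (0.74)²] = 0.53983 kg m^2.
The removed disk has mass m = M·πr²/(ab) = (5.19)·π(0.193)²/(0.837·0.74) = 0.98056 kg (same uniform areal density).
Its moment of inertia about the rotation axis (parallel-axis theorem): I_hole = (1/2)mr² + md² = (1/2)(0.98056)(0.193)² + (0.98056)(0.138)² = 0.036936 kg m^2.
Treating the hole as negative mass, I = I₀ − I_hole = 0.53983 − 0.036936 = 0.5029 kg m^2.

0.503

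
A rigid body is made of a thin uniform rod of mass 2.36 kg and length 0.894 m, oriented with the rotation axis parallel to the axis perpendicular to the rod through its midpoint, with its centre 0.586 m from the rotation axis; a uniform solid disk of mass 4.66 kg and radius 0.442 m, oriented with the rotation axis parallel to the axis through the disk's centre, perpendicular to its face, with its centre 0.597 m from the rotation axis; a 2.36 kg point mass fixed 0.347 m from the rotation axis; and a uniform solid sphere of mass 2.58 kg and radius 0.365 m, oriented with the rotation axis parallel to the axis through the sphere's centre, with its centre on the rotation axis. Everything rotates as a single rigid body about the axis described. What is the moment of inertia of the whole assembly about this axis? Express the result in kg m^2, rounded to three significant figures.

Thin rod: I_cm = (1/12)ML² = (1/12)(2.36)(0.894)² = 0.15718 kg m^2; centre at d = 0.586 m, so the parallel axis theorem gives I = 0.15718 + (2.36)(0.586)² = 0.9676 kg m^2.
Solid disk: I_cm = (1/2)MR² = (1/2)(4.66)(0.442)² = 0.4552 kg m^2; centre at d = 0.597 m, so the parallel axis theorem gives I = 0.4552 + (4.66)(0.597)² = 2.1161 kg m^2.
Point mass: I_cm = 0; centre at d = 0.347 m, so the parallel axis theorem gives I = 0 + (2.36)(0.347)² = 0.28417 kg m^2.
Solid sphere: I_cm = (2/5)MR² = (2/5)(2.58)(0.365)² = 0.13749 kg m^2; axis through the centre, so I = 0.13749 kg m^2.
Total I = 0.9676 + 2.1161 + 0.28417 + 0.13749 = 3.5053 kg m^2.

3.51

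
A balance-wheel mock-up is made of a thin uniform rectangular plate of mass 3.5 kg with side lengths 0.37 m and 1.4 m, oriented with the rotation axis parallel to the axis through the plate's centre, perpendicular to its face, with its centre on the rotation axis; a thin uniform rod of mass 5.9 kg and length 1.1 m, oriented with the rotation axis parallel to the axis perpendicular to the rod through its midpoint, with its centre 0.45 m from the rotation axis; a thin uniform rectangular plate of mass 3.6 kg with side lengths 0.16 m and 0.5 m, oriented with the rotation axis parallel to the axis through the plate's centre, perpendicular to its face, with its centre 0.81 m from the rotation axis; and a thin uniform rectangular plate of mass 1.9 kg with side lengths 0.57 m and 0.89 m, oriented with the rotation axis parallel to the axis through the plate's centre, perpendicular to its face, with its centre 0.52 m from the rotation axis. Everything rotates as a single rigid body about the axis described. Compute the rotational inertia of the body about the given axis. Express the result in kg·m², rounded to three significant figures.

5.54

Rectangular plate: I_cm = (1/12)M(a²+b²) = (1/12)(3.5)[(0.37)² + (1.4)²] = 0.6116 kg·m²; axis through the centre, so I = 0.6116 kg·m².
Thin rod: I_cm = (1/12)ML² = (1/12)(5.9)(1.1)² = 0.59492 kg·m²; centre at d = 0.45 m, so the parallel axis theorem gives I = 0.59492 + (5.9)(0.45)² = 1.7897 kg·m².
Rectangular plate: I_cm = (1/12)M(a²+b²) = (1/12)(3.6)[(0.16)² + (0.5)²] = 0.08268 kg·m²; centre at d = 0.81 m, so the parallel axis theorem gives I = 0.08268 + (3.6)(0.81)² = 2.4446 kg·m².
Rectangular plate: I_cm = (1/12)M(a²+b²) = (1/12)(1.9)[(0.57)² + (0.89)²] = 0.17686 kg·m²; centre at d = 0.52 m, so the parallel axis theorem gives I = 0.17686 + (1.9)(0.52)² = 0.69062 kg·m².
Total I = 0.6116 + 1.7897 + 2.4446 + 0.69062 = 5.5365 kg·m².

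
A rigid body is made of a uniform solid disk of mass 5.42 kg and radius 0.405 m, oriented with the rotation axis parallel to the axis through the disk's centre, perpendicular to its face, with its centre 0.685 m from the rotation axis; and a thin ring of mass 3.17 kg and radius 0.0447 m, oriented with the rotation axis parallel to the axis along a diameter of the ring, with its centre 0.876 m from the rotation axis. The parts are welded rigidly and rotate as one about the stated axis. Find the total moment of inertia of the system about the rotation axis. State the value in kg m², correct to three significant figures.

5.42

Solid disk: I_cm = (1/2)MR² = (1/2)(5.42)(0.405)² = 0.44451 kg m²; centre at d = 0.685 m, so I = I_cm + Md² gives I = 0.44451 + (5.42)(0.685)² = 2.9877 kg m².
Thin ring: I_cm = (1/2)MR² = (1/2)(3.17)(0.0447)² = 0.003167 kg m²; centre at d = 0.876 m, so I = I_cm + Md² gives I = 0.003167 + (3.17)(0.876)² = 2.4357 kg m².
Total I = 2.9877 + 2.4357 = 5.4235 kg m².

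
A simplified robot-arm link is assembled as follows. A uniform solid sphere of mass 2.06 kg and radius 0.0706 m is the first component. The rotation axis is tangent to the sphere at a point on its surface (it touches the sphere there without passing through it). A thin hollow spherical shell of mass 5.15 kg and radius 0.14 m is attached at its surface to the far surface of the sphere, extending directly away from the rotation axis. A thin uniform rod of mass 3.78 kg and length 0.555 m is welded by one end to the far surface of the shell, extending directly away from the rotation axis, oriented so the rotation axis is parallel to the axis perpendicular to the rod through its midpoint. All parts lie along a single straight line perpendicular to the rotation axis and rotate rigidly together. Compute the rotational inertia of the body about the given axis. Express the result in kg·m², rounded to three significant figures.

2.43

Solid sphere: I_cm = (2/5)MR² = (2/5)(2.06)(0.0706)² = 0.0041071 kg·m²; centre at d = 0.0706 m, so the parallel axis theorem gives I = 0.0041071 + (2.06)(0.0706)² = 0.014375 kg·m².
Spherical shell: I_cm = (2/3)MR² = (2/3)(5.15)(0.14)² = 0.067293 kg·m²; centre at d = 0.0706 + 0.0706 + 0.14 = 0.2812 m, so the parallel axis theorem gives I = 0.067293 + (5.15)(0.2812)² = 0.47452 kg·m².
Thin rod: I_cm = (1/12)ML² = (1/12)(3.78)(0.555)² = 0.097028 kg·m²; centre at d = 0.0706 + 0.0706 + 0.14 + 0.14 + 0.2775 = 0.6987 m, so the parallel axis theorem gives I = 0.097028 + (3.78)(0.6987)² = 1.9424 kg·m².
Total I = 0.014375 + 0.47452 + 1.9424 = 2.4313 kg·m².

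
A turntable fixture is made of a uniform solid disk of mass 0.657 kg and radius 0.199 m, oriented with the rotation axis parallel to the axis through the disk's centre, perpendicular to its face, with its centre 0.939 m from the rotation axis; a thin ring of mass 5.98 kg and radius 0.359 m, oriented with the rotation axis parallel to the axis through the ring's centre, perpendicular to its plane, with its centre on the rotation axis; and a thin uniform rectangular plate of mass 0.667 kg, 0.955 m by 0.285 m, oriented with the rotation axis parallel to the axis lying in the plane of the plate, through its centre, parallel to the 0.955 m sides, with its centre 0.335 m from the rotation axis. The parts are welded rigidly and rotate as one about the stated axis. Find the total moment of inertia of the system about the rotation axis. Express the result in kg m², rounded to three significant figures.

1.44

Solid disk: I_cm = (1/2)MR² = (1/2)(0.657)(0.199)² = 0.013009 kg m²; centre at d = 0.939 m, so I = I_cm + Md² gives I = 0.013009 + (0.657)(0.939)² = 0.5923 kg m².
Thin ring: I_cm = MR² = (5.98)(0.359)² = 0.77071 kg m²; axis through the centre, so I = 0.77071 kg m².
Rectangular plate: I_cm = (1/12)Mb² = (1/12)(0.667)(0.285)² = 0.0045148 kg m²; centre at d = 0.335 m, so I = I_cm + Md² gives I = 0.0045148 + (0.667)(0.335)² = 0.079369 kg m².
Total I = 0.5923 + 0.77071 + 0.079369 = 1.4424 kg m².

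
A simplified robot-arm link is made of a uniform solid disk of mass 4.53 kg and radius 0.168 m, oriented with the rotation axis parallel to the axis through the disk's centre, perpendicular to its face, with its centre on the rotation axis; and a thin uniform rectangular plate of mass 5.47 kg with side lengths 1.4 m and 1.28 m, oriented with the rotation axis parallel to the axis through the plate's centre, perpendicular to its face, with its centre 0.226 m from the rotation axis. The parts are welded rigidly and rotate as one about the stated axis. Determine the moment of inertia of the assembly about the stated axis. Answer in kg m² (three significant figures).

Solid disk: I_cm = (1/2)MR² = (1/2)(4.53)(0.168)² = 0.063927 kg m²; axis through the centre, so I = 0.063927 kg m².
Rectangular plate: I_cm = (1/12)M(a²+b²) = (1/12)(5.47)[(1.4)² + (1.28)²] = 1.6403 kg m²; centre at d = 0.226 m, so the parallel axis theorem gives I = 1.6403 + (5.47)(0.226)² = 1.9197 kg m².
Total I = 0.063927 + 1.9197 = 1.9836 kg m².

1.98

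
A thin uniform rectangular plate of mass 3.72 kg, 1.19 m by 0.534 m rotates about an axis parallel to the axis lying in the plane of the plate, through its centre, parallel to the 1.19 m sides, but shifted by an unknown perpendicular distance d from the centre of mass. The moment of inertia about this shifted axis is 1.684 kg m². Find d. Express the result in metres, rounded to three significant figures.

0.655

About the centre-of-mass axis, I_cm = (1/12)Mb² = (1/12)(3.72)(0.534)² = 0.088398 kg m².
Parallel axis theorem: I = I_cm + Md², so Md² = 1.684 − 0.088398 = 1.5956 kg m².
d = √(1.5956 / 3.72) = 0.65492 m.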